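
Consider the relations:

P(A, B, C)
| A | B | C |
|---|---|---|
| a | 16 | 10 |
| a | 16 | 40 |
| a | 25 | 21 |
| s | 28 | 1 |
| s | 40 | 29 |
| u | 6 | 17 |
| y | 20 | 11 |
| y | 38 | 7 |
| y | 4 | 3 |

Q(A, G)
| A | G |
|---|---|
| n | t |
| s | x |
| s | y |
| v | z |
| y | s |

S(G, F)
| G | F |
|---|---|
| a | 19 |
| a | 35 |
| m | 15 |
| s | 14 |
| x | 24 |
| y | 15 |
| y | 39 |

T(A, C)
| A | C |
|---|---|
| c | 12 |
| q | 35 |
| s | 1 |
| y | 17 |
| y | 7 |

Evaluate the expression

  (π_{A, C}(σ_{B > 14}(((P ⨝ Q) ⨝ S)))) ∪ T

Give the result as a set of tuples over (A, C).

P ⋈ Q (natural join on A): {(s, 28, 1, x), (s, 28, 1, y), (s, 40, 29, x), (s, 40, 29, y), (y, 20, 11, s), (y, 38, 7, s), (y, 4, 3, s)}
(P ⨝ Q) ⋈ S (natural join on G): {(s, 28, 1, x, 24), (s, 28, 1, y, 15), (s, 28, 1, y, 39), (s, 40, 29, x, 24), (s, 40, 29, y, 15), (s, 40, 29, y, 39), (y, 20, 11, s, 14), (y, 38, 7, s, 14), (y, 4, 3, s, 14)}
σ[B > 14]: keep tuples satisfying B > 14 → {(s, 28, 1, x, 24), (s, 28, 1, y, 15), (s, 28, 1, y, 39), (s, 40, 29, x, 24), (s, 40, 29, y, 15), (s, 40, 29, y, 39), (y, 20, 11, s, 14), (y, 38, 7, s, 14)}
π_{A, C} gives {(s, 1), (s, 29), (y, 11), (y, 7)} (4 duplicate(s) eliminated).
Union: {(s, 1), (s, 29), (y, 11), (y, 7)} with {(c, 12), (q, 35), (s, 1), (y, 17), (y, 7)} → {(c, 12), (q, 35), (s, 1), (s, 29), (y, 11), (y, 17), (y, 7)}

{(c, 12), (q, 35), (s, 1), (s, 29), (y, 11), (y, 17), (y, 7)}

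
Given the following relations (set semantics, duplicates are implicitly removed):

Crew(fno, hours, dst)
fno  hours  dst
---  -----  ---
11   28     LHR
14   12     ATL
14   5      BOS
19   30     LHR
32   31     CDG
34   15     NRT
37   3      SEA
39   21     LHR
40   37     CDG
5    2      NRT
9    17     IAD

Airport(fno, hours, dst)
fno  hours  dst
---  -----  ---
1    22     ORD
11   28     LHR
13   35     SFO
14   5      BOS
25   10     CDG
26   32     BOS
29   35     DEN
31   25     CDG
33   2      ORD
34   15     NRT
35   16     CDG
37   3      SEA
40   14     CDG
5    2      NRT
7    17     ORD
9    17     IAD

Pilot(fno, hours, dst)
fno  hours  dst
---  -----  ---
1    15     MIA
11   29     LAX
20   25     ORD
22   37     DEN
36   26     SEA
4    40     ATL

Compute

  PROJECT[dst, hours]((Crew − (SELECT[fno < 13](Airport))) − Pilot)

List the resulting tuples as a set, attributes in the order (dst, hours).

σ[fno < 13]: keep tuples satisfying fno < 13 → {(1, 22, ORD), (11, 28, LHR), (5, 2, NRT), (7, 17, ORD), (9, 17, IAD)}
Difference: {(11, 28, LHR), (14, 12, ATL), (14, 5, BOS), (19, 30, LHR), (32, 31, CDG), (34, 15, NRT), (37, 3, SEA), (39, 21, LHR), (40, 37, CDG), (5, 2, NRT), (9, 17, IAD)} with {(1, 22, ORD), (11, 28, LHR), (5, 2, NRT), (7, 17, ORD), (9, 17, IAD)} → {(14, 12, ATL), (14, 5, BOS), (19, 30, LHR), (32, 31, CDG), (34, 15, NRT), (37, 3, SEA), (39, 21, LHR), (40, 37, CDG)}
Difference: {(14, 12, ATL), (14, 5, BOS), (19, 30, LHR), (32, 31, CDG), (34, 15, NRT), (37, 3, SEA), (39, 21, LHR), (40, 37, CDG)} with {(1, 15, MIA), (11, 29, LAX), (20, 25, ORD), (22, 37, DEN), (36, 26, SEA), (4, 40, ATL)} → {(14, 12, ATL), (14, 5, BOS), (19, 30, LHR), (32, 31, CDG), (34, 15, NRT), (37, 3, SEA), (39, 21, LHR), (40, 37, CDG)}
π[dst, hours]: project onto (dst, hours) → {(ATL, 12), (BOS, 5), (CDG, 31), (CDG, 37), (LHR, 21), (LHR, 30), (NRT, 15), (SEA, 3)}

{(ATL, 12), (BOS, 5), (CDG, 31), (CDG, 37), (LHR, 21), (LHR, 30), (NRT, 15), (SEA, 3)}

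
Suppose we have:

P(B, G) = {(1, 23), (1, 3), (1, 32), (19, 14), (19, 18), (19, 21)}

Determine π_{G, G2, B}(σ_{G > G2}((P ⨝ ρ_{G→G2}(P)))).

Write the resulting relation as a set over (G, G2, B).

{(18, 14, 19), (21, 14, 19), (21, 18, 19), (23, 3, 1), (32, 23, 1), (32, 3, 1)}

ρ[G→G2]: schema becomes (B, G2); tuples unchanged.
Joining P and ρ_{G→G2}(P) on B yields {(1, 23, 23), (1, 23, 3), (1, 23, 32), (1, 3, 23), (1, 3, 3), (1, 3, 32), (1, 32, 23), (1, 32, 3), (1, 32, 32), (19, 14, 14), (19, 14, 18), (19, 14, 21), (19, 18, 14), (19, 18, 18), (19, 18, 21), (19, 21, 14), (19, 21, 18), (19, 21, 21)}.
Selection G > G2: {(1, 23, 3), (1, 32, 23), (1, 32, 3), (19, 18, 14), (19, 21, 14), (19, 21, 18)}
Projecting to G, G2, B: {(18, 14, 19), (21, 14, 19), (21, 18, 19), (23, 3, 1), (32, 23, 1), (32, 3, 1)}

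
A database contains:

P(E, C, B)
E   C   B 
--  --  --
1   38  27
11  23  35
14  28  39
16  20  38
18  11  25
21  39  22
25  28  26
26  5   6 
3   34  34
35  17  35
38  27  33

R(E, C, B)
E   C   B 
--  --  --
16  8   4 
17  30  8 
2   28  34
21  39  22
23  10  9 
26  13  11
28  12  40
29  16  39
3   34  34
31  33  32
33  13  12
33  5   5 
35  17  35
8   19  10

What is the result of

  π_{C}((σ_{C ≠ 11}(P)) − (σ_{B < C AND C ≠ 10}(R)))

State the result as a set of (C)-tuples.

Apply σ_{C ≠ 11}; surviving tuples: {(1, 38, 27), (11, 23, 35), (14, 28, 39), (16, 20, 38), (21, 39, 22), (25, 28, 26), (26, 5, 6), (3, 34, 34), (35, 17, 35), (38, 27, 33)}
Apply σ_{B < C AND C ≠ 10}; surviving tuples: {(16, 8, 4), (17, 30, 8), (21, 39, 22), (26, 13, 11), (31, 33, 32), (33, 13, 12), (8, 19, 10)}
Difference: {(1, 38, 27), (11, 23, 35), (14, 28, 39), (16, 20, 38), (21, 39, 22), (25, 28, 26), (26, 5, 6), (3, 34, 34), (35, 17, 35), (38, 27, 33)} with {(16, 8, 4), (17, 30, 8), (21, 39, 22), (26, 13, 11), (31, 33, 32), (33, 13, 12), (8, 19, 10)} → {(1, 38, 27), (11, 23, 35), (14, 28, 39), (16, 20, 38), (25, 28, 26), (26, 5, 6), (3, 34, 34), (35, 17, 35), (38, 27, 33)}
Keep only column(s) C (1 duplicate(s) eliminated): {17, 20, 23, 27, 28, 34, 38, 5}

{17, 20, 23, 27, 28, 34, 38, 5}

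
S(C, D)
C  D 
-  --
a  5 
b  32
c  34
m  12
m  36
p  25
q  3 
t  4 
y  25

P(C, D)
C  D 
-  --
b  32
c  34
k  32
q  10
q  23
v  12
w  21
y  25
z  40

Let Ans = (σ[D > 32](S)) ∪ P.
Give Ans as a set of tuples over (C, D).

σ[D > 32]: keep tuples satisfying D > 32 → {(c, 34), (m, 36)}
Set union of the two operands is {(b, 32), (c, 34), (k, 32), (m, 36), (q, 10), (q, 23), (v, 12), (w, 21), (y, 25), (z, 40)}.

{(b, 32), (c, 34), (k, 32), (m, 36), (q, 10), (q, 23), (v, 12), (w, 21), (y, 25), (z, 40)}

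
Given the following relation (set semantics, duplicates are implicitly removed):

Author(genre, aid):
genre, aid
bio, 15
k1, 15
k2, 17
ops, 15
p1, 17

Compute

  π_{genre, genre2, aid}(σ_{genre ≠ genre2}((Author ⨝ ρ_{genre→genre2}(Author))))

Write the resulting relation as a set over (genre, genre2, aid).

{(bio, k1, 15), (bio, ops, 15), (k1, bio, 15), (k1, ops, 15), (k2, p1, 17), (ops, bio, 15), (ops, k1, 15), (p1, k2, 17)}

ρ[genre→genre2]: schema becomes (genre2, aid); tuples unchanged.
Author ⋈ ρ_{genre→genre2}(Author) (natural join on aid): {(bio, 15, bio), (bio, 15, k1), (bio, 15, ops), (k1, 15, bio), (k1, 15, k1), (k1, 15, ops), (k2, 17, k2), (k2, 17, p1), (ops, 15, bio), (ops, 15, k1), (ops, 15, ops), (p1, 17, k2), (p1, 17, p1)}
Filtering on genre ≠ genre2 leaves {(bio, 15, k1), (bio, 15, ops), (k1, 15, bio), (k1, 15, ops), (k2, 17, p1), (ops, 15, bio), (ops, 15, k1), (p1, 17, k2)}.
π_{genre, genre2, aid} gives {(bio, k1, 15), (bio, ops, 15), (k1, bio, 15), (k1, ops, 15), (k2, p1, 17), (ops, bio, 15), (ops, k1, 15), (p1, k2, 17)}.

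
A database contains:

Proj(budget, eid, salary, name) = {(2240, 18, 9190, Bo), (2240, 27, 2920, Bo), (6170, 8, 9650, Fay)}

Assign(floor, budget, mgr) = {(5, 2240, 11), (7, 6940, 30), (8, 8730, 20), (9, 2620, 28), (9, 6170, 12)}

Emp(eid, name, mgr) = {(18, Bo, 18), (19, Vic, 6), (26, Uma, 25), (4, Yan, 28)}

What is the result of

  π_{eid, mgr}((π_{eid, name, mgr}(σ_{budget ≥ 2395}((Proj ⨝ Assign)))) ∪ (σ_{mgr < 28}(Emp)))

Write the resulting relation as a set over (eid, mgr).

Proj ⋈ Assign (natural join on budget): {(2240, 18, 9190, Bo, 5, 11), (2240, 27, 2920, Bo, 5, 11), (6170, 8, 9650, Fay, 9, 12)}
σ[budget ≥ 2395]: keep tuples satisfying budget ≥ 2395 → {(6170, 8, 9650, Fay, 9, 12)}
Projecting to eid, name, mgr: {(8, Fay, 12)}
σ[mgr < 28]: keep tuples satisfying mgr < 28 → {(18, Bo, 18), (19, Vic, 6), (26, Uma, 25)}
Set union of the two operands is {(18, Bo, 18), (19, Vic, 6), (26, Uma, 25), (8, Fay, 12)}.
Projecting to eid, mgr: {(18, 18), (19, 6), (26, 25), (8, 12)}

{(18, 18), (19, 6), (26, 25), (8, 12)}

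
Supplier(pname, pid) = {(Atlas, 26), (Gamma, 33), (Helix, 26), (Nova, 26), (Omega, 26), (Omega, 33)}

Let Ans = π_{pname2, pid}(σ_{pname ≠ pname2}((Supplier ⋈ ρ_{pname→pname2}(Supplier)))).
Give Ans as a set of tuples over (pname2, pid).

ρ[pname→pname2]: schema becomes (pname2, pid); tuples unchanged.
Supplier ⋈ ρ_{pname→pname2}(Supplier) (natural join on pid): {(Atlas, 26, Atlas), (Atlas, 26, Helix), (Atlas, 26, Nova), (Atlas, 26, Omega), (Gamma, 33, Gamma), (Gamma, 33, Omega), (Helix, 26, Atlas), (Helix, 26, Helix), (Helix, 26, Nova), (Helix, 26, Omega), (Nova, 26, Atlas), (Nova, 26, Helix), (Nova, 26, Nova), (Nova, 26, Omega), (Omega, 26, Atlas), (Omega, 26, Helix), (Omega, 26, Nova), (Omega, 26, Omega), (Omega, 33, Gamma), (Omega, 33, Omega)}
Apply σ_{pname ≠ pname2}; surviving tuples: {(Atlas, 26, Helix), (Atlas, 26, Nova), (Atlas, 26, Omega), (Gamma, 33, Omega), (Helix, 26, Atlas), (Helix, 26, Nova), (Helix, 26, Omega), (Nova, 26, Atlas), (Nova, 26, Helix), (Nova, 26, Omega), (Omega, 26, Atlas), (Omega, 26, Helix), (Omega, 26, Nova), (Omega, 33, Gamma)}
π_{pname2, pid} gives {(Atlas, 26), (Gamma, 33), (Helix, 26), (Nova, 26), (Omega, 26), (Omega, 33)} (8 duplicate(s) eliminated).

{(Atlas, 26), (Gamma, 33), (Helix, 26), (Nova, 26), (Omega, 26), (Omega, 33)}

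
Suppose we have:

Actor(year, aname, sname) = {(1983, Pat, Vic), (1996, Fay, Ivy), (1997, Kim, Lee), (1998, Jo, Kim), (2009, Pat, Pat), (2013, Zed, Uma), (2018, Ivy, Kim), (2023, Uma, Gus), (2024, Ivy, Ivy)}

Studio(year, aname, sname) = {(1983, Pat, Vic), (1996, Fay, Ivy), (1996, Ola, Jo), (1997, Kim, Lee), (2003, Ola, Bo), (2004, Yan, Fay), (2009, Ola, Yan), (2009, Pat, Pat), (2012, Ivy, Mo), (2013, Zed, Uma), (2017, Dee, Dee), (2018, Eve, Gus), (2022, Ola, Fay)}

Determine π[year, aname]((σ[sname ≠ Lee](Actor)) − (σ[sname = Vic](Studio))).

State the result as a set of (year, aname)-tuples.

Apply σ_{sname ≠ Lee}; surviving tuples: {(1983, Pat, Vic), (1996, Fay, Ivy), (1998, Jo, Kim), (2009, Pat, Pat), (2013, Zed, Uma), (2018, Ivy, Kim), (2023, Uma, Gus), (2024, Ivy, Ivy)}
Apply σ_{sname = Vic}; surviving tuples: {(1983, Pat, Vic)}
Taking the difference: {(1996, Fay, Ivy), (1998, Jo, Kim), (2009, Pat, Pat), (2013, Zed, Uma), (2018, Ivy, Kim), (2023, Uma, Gus), (2024, Ivy, Ivy)}
π[year, aname]: project onto (year, aname) → {(1996, Fay), (1998, Jo), (2009, Pat), (2013, Zed), (2018, Ivy), (2023, Uma), (2024, Ivy)}

{(1996, Fay), (1998, Jo), (2009, Pat), (2013, Zed), (2018, Ivy), (2023, Uma), (2024, Ivy)}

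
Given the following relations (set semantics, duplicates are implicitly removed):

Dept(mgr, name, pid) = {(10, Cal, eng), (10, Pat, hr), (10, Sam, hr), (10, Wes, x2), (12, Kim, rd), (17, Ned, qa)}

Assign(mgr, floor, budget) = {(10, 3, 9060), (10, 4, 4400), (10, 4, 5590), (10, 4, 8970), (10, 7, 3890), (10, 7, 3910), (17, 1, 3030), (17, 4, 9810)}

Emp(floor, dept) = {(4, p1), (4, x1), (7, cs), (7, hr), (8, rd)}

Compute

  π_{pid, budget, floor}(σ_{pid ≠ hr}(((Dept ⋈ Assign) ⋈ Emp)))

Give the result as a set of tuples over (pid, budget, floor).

{(eng, 3890, 7), (eng, 3910, 7), (eng, 4400, 4), (eng, 5590, 4), (eng, 8970, 4), (qa, 9810, 4), (x2, 3890, 7), (x2, 3910, 7), (x2, 4400, 4), (x2, 5590, 4), (x2, 8970, 4)}

Natural join on mgr: {(10, Cal, eng, 3, 9060), (10, Cal, eng, 4, 4400), (10, Cal, eng, 4, 5590), (10, Cal, eng, 4, 8970), (10, Cal, eng, 7, 3890), (10, Cal, eng, 7, 3910), (10, Pat, hr, 3, 9060), (10, Pat, hr, 4, 4400), (10, Pat, hr, 4, 5590), (10, Pat, hr, 4, 8970), (10, Pat, hr, 7, 3890), (10, Pat, hr, 7, 3910), (10, Sam, hr, 3, 9060), (10, Sam, hr, 4, 4400), (10, Sam, hr, 4, 5590), (10, Sam, hr, 4, 8970), (10, Sam, hr, 7, 3890), (10, Sam, hr, 7, 3910), (10, Wes, x2, 3, 9060), (10, Wes, x2, 4, 4400), (10, Wes, x2, 4, 5590), (10, Wes, x2, 4, 8970), (10, Wes, x2, 7, 3890), (10, Wes, x2, 7, 3910), (17, Ned, qa, 1, 3030), (17, Ned, qa, 4, 9810)}
Natural join on floor: {(10, Cal, eng, 4, 4400, p1), (10, Cal, eng, 4, 4400, x1), (10, Cal, eng, 4, 5590, p1), (10, Cal, eng, 4, 5590, x1), (10, Cal, eng, 4, 8970, p1), (10, Cal, eng, 4, 8970, x1), (10, Cal, eng, 7, 3890, cs), (10, Cal, eng, 7, 3890, hr), (10, Cal, eng, 7, 3910, cs), (10, Cal, eng, 7, 3910, hr), (10, Pat, hr, 4, 4400, p1), (10, Pat, hr, 4, 4400, x1), (10, Pat, hr, 4, 5590, p1), (10, Pat, hr, 4, 5590, x1), (10, Pat, hr, 4, 8970, p1), (10, Pat, hr, 4, 8970, x1), (10, Pat, hr, 7, 3890, cs), (10, Pat, hr, 7, 3890, hr), (10, Pat, hr, 7, 3910, cs), (10, Pat, hr, 7, 3910, hr), (10, Sam, hr, 4, 4400, p1), (10, Sam, hr, 4, 4400, x1), (10, Sam, hr, 4, 5590, p1), (10, Sam, hr, 4, 5590, x1), (10, Sam, hr, 4, 8970, p1), (10, Sam, hr, 4, 8970, x1), (10, Sam, hr, 7, 3890, cs), (10, Sam, hr, 7, 3890, hr), (10, Sam, hr, 7, 3910, cs), (10, Sam, hr, 7, 3910, hr), (10, Wes, x2, 4, 4400, p1), (10, Wes, x2, 4, 4400, x1), (10, Wes, x2, 4, 5590, p1), (10, Wes, x2, 4, 5590, x1), (10, Wes, x2, 4, 8970, p1), (10, Wes, x2, 4, 8970, x1), (10, Wes, x2, 7, 3890, cs), (10, Wes, x2, 7, 3890, hr), (10, Wes, x2, 7, 3910, cs), (10, Wes, x2, 7, 3910, hr), (17, Ned, qa, 4, 9810, p1), (17, Ned, qa, 4, 9810, x1)}
Apply σ_{pid ≠ hr}; surviving tuples: {(10, Cal, eng, 4, 4400, p1), (10, Cal, eng, 4, 4400, x1), (10, Cal, eng, 4, 5590, p1), (10, Cal, eng, 4, 5590, x1), (10, Cal, eng, 4, 8970, p1), (10, Cal, eng, 4, 8970, x1), (10, Cal, eng, 7, 3890, cs), (10, Cal, eng, 7, 3890, hr), (10, Cal, eng, 7, 3910, cs), (10, Cal, eng, 7, 3910, hr), (10, Wes, x2, 4, 4400, p1), (10, Wes, x2, 4, 4400, x1), (10, Wes, x2, 4, 5590, p1), (10, Wes, x2, 4, 5590, x1), (10, Wes, x2, 4, 8970, p1), (10, Wes, x2, 4, 8970, x1), (10, Wes, x2, 7, 3890, cs), (10, Wes, x2, 7, 3890, hr), (10, Wes, x2, 7, 3910, cs), (10, Wes, x2, 7, 3910, hr), (17, Ned, qa, 4, 9810, p1), (17, Ned, qa, 4, 9810, x1)}
π[pid, budget, floor]: project onto (pid, budget, floor) (11 duplicate(s) eliminated) → {(eng, 3890, 7), (eng, 3910, 7), (eng, 4400, 4), (eng, 5590, 4), (eng, 8970, 4), (qa, 9810, 4), (x2, 3890, 7), (x2, 3910, 7), (x2, 4400, 4), (x2, 5590, 4), (x2, 8970, 4)}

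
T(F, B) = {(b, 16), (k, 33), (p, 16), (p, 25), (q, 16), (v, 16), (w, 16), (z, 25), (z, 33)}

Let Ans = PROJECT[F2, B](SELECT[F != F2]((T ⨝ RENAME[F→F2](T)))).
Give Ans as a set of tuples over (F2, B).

ρ[F→F2]: schema becomes (F2, B); tuples unchanged.
Natural join on B: {(b, 16, b), (b, 16, p), (b, 16, q), (b, 16, v), (b, 16, w), (k, 33, k), (k, 33, z), (p, 16, b), (p, 16, p), (p, 16, q), (p, 16, v), (p, 16, w), (p, 25, p), (p, 25, z), (q, 16, b), (q, 16, p), (q, 16, q), (q, 16, v), (q, 16, w), (v, 16, b), (v, 16, p), (v, 16, q), (v, 16, v), (v, 16, w), (w, 16, b), (w, 16, p), (w, 16, q), (w, 16, v), (w, 16, w), (z, 25, p), (z, 25, z), (z, 33, k), (z, 33, z)}
σ[F != F2]: keep tuples satisfying F != F2 → {(b, 16, p), (b, 16, q), (b, 16, v), (b, 16, w), (k, 33, z), (p, 16, b), (p, 16, q), (p, 16, v), (p, 16, w), (p, 25, z), (q, 16, b), (q, 16, p), (q, 16, v), (q, 16, w), (v, 16, b), (v, 16, p), (v, 16, q), (v, 16, w), (w, 16, b), (w, 16, p), (w, 16, q), (w, 16, v), (z, 25, p), (z, 33, k)}
π[F2, B]: project onto (F2, B) (15 duplicate(s) eliminated) → {(b, 16), (k, 33), (p, 16), (p, 25), (q, 16), (v, 16), (w, 16), (z, 25), (z, 33)}

{(b, 16), (k, 33), (p, 16), (p, 25), (q, 16), (v, 16), (w, 16), (z, 25), (z, 33)}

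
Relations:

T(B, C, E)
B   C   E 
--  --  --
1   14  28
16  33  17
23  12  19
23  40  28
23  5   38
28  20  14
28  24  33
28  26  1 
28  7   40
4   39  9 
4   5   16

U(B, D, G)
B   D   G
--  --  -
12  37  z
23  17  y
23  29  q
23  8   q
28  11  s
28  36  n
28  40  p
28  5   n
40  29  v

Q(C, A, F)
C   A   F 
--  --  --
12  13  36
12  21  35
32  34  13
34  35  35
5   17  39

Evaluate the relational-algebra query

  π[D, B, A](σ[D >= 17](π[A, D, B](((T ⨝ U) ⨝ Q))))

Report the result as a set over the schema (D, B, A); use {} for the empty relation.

T ⋈ U (natural join on B): {(23, 12, 19, 17, y), (23, 12, 19, 29, q), (23, 12, 19, 8, q), (23, 40, 28, 17, y), (23, 40, 28, 29, q), (23, 40, 28, 8, q), (23, 5, 38, 17, y), (23, 5, 38, 29, q), (23, 5, 38, 8, q), (28, 20, 14, 11, s), (28, 20, 14, 36, n), (28, 20, 14, 40, p), (28, 20, 14, 5, n), (28, 24, 33, 11, s), (28, 24, 33, 36, n), (28, 24, 33, 40, p), (28, 24, 33, 5, n), (28, 26, 1, 11, s), (28, 26, 1, 36, n), (28, 26, 1, 40, p), (28, 26, 1, 5, n), (28, 7, 40, 11, s), (28, 7, 40, 36, n), (28, 7, 40, 40, p), (28, 7, 40, 5, n)}
(T ⨝ U) ⋈ Q (natural join on C): {(23, 12, 19, 17, y, 13, 36), (23, 12, 19, 17, y, 21, 35), (23, 12, 19, 29, q, 13, 36), (23, 12, 19, 29, q, 21, 35), (23, 12, 19, 8, q, 13, 36), (23, 12, 19, 8, q, 21, 35), (23, 5, 38, 17, y, 17, 39), (23, 5, 38, 29, q, 17, 39), (23, 5, 38, 8, q, 17, 39)}
Keep only column(s) A, D, B: {(13, 17, 23), (13, 29, 23), (13, 8, 23), (17, 17, 23), (17, 29, 23), (17, 8, 23), (21, 17, 23), (21, 29, 23), (21, 8, 23)}
Apply σ_{D >= 17}; surviving tuples: {(13, 17, 23), (13, 29, 23), (17, 17, 23), (17, 29, 23), (21, 17, 23), (21, 29, 23)}
Keep only column(s) D, B, A: {(17, 23, 13), (17, 23, 17), (17, 23, 21), (29, 23, 13), (29, 23, 17), (29, 23, 21)}

{(17, 23, 13), (17, 23, 17), (17, 23, 21), (29, 23, 13), (29, 23, 17), (29, 23, 21)}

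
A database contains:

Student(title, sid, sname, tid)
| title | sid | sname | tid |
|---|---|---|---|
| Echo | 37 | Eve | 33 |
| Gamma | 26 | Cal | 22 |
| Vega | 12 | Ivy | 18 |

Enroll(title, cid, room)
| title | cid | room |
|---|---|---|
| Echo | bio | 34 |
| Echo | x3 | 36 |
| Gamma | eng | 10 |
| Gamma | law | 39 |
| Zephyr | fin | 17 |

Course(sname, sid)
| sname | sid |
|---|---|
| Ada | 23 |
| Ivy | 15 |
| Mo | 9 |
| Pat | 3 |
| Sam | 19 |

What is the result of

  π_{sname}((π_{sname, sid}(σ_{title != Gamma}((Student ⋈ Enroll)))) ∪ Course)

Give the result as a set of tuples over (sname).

{Ada, Eve, Ivy, Mo, Pat, Sam}

Student ⋈ Enroll (natural join on title): {(Echo, 37, Eve, 33, bio, 34), (Echo, 37, Eve, 33, x3, 36), (Gamma, 26, Cal, 22, eng, 10), (Gamma, 26, Cal, 22, law, 39)}
σ[title != Gamma]: keep tuples satisfying title != Gamma → {(Echo, 37, Eve, 33, bio, 34), (Echo, 37, Eve, 33, x3, 36)}
π[sname, sid]: project onto (sname, sid) (1 duplicate(s) eliminated) → {(Eve, 37)}
Taking the union: {(Ada, 23), (Eve, 37), (Ivy, 15), (Mo, 9), (Pat, 3), (Sam, 19)}
π[sname]: project onto (sname) → {Ada, Eve, Ivy, Mo, Pat, Sam}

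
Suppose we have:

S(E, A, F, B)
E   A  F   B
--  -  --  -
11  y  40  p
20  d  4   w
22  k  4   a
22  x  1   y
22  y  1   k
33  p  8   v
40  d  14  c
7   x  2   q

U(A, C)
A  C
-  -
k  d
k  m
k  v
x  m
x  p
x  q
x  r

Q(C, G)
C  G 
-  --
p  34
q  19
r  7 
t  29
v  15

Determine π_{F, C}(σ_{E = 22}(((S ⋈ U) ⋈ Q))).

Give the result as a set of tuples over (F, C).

{(1, p), (1, q), (1, r), (4, v)}

Joining S and U on A yields {(22, k, 4, a, d), (22, k, 4, a, m), (22, k, 4, a, v), (22, x, 1, y, m), (22, x, 1, y, p), (22, x, 1, y, q), (22, x, 1, y, r), (7, x, 2, q, m), (7, x, 2, q, p), (7, x, 2, q, q), (7, x, 2, q, r)}.
Joining (S ⋈ U) and Q on C yields {(22, k, 4, a, v, 15), (22, x, 1, y, p, 34), (22, x, 1, y, q, 19), (22, x, 1, y, r, 7), (7, x, 2, q, p, 34), (7, x, 2, q, q, 19), (7, x, 2, q, r, 7)}.
Filtering on E = 22 leaves {(22, k, 4, a, v, 15), (22, x, 1, y, p, 34), (22, x, 1, y, q, 19), (22, x, 1, y, r, 7)}.
Projecting to F, C: {(1, p), (1, q), (1, r), (4, v)}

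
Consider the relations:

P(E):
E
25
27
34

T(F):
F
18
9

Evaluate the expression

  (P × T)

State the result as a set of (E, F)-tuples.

{(25, 18), (25, 9), (27, 18), (27, 9), (34, 18), (34, 9)}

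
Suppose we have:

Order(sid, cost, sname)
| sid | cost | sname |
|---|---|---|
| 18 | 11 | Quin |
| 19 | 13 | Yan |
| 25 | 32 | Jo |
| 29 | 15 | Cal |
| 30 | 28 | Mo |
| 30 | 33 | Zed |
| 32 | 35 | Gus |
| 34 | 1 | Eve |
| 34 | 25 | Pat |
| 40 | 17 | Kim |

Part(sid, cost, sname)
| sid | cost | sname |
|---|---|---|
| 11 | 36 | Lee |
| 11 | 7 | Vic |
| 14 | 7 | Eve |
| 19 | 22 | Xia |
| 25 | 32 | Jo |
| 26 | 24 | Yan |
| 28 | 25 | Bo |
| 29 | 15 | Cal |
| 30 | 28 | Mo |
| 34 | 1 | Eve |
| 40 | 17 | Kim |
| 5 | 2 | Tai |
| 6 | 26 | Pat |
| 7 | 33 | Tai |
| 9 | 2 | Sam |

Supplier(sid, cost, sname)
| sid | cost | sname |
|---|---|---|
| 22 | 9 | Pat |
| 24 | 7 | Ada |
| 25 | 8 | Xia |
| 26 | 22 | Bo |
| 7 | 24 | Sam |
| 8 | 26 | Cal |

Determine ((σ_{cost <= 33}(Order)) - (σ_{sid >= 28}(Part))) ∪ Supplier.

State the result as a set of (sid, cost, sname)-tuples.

{(18, 11, Quin), (19, 13, Yan), (22, 9, Pat), (24, 7, Ada), (25, 32, Jo), (25, 8, Xia), (26, 22, Bo), (30, 33, Zed), (34, 25, Pat), (7, 24, Sam), (8, 26, Cal)}

σ[cost <= 33]: keep tuples satisfying cost <= 33 → {(18, 11, Quin), (19, 13, Yan), (25, 32, Jo), (29, 15, Cal), (30, 28, Mo), (30, 33, Zed), (34, 1, Eve), (34, 25, Pat), (40, 17, Kim)}
σ[sid >= 28]: keep tuples satisfying sid >= 28 → {(28, 25, Bo), (29, 15, Cal), (30, 28, Mo), (34, 1, Eve), (40, 17, Kim)}
Set difference of the two operands is {(18, 11, Quin), (19, 13, Yan), (25, 32, Jo), (30, 33, Zed), (34, 25, Pat)}.
Set union of the two operands is {(18, 11, Quin), (19, 13, Yan), (22, 9, Pat), (24, 7, Ada), (25, 32, Jo), (25, 8, Xia), (26, 22, Bo), (30, 33, Zed), (34, 25, Pat), (7, 24, Sam), (8, 26, Cal)}.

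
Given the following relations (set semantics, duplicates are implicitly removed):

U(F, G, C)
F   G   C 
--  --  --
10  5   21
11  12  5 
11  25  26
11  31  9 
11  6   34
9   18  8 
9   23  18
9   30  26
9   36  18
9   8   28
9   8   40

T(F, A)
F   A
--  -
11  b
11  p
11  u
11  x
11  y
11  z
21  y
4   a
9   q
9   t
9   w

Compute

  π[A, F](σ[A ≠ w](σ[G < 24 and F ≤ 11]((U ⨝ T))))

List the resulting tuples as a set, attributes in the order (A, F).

Natural join on F: {(11, 12, 5, b), (11, 12, 5, p), (11, 12, 5, u), (11, 12, 5, x), (11, 12, 5, y), (11, 12, 5, z), (11, 25, 26, b), (11, 25, 26, p), (11, 25, 26, u), (11, 25, 26, x), (11, 25, 26, y), (11, 25, 26, z), (11, 31, 9, b), (11, 31, 9, p), (11, 31, 9, u), (11, 31, 9, x), (11, 31, 9, y), (11, 31, 9, z), (11, 6, 34, b), (11, 6, 34, p), (11, 6, 34, u), (11, 6, 34, x), (11, 6, 34, y), (11, 6, 34, z), (9, 18, 8, q), (9, 18, 8, t), (9, 18, 8, w), (9, 23, 18, q), (9, 23, 18, t), (9, 23, 18, w), (9, 30, 26, q), (9, 30, 26, t), (9, 30, 26, w), (9, 36, 18, q), (9, 36, 18, t), (9, 36, 18, w), (9, 8, 28, q), (9, 8, 28, t), (9, 8, 28, w), (9, 8, 40, q), (9, 8, 40, t), (9, 8, 40, w)}
Selection G < 24 and F ≤ 11: {(11, 12, 5, b), (11, 12, 5, p), (11, 12, 5, u), (11, 12, 5, x), (11, 12, 5, y), (11, 12, 5, z), (11, 6, 34, b), (11, 6, 34, p), (11, 6, 34, u), (11, 6, 34, x), (11, 6, 34, y), (11, 6, 34, z), (9, 18, 8, q), (9, 18, 8, t), (9, 18, 8, w), (9, 23, 18, q), (9, 23, 18, t), (9, 23, 18, w), (9, 8, 28, q), (9, 8, 28, t), (9, 8, 28, w), (9, 8, 40, q), (9, 8, 40, t), (9, 8, 40, w)}
Selection A ≠ w: {(11, 12, 5, b), (11, 12, 5, p), (11, 12, 5, u), (11, 12, 5, x), (11, 12, 5, y), (11, 12, 5, z), (11, 6, 34, b), (11, 6, 34, p), (11, 6, 34, u), (11, 6, 34, x), (11, 6, 34, y), (11, 6, 34, z), (9, 18, 8, q), (9, 18, 8, t), (9, 23, 18, q), (9, 23, 18, t), (9, 8, 28, q), (9, 8, 28, t), (9, 8, 40, q), (9, 8, 40, t)}
π[A, F]: project onto (A, F) (12 duplicate(s) eliminated) → {(b, 11), (p, 11), (q, 9), (t, 9), (u, 11), (x, 11), (y, 11), (z, 11)}

{(b, 11), (p, 11), (q, 9), (t, 9), (u, 11), (x, 11), (y, 11), (z, 11)}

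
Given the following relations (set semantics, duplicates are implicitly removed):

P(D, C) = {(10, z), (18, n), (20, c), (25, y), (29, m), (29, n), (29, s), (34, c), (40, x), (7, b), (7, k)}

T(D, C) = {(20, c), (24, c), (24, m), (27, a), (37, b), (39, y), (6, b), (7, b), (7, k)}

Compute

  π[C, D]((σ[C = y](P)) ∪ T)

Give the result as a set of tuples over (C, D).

Apply σ_{C = y}; surviving tuples: {(25, y)}
Taking the union: {(20, c), (24, c), (24, m), (25, y), (27, a), (37, b), (39, y), (6, b), (7, b), (7, k)}
Projecting to C, D: {(a, 27), (b, 37), (b, 6), (b, 7), (c, 20), (c, 24), (k, 7), (m, 24), (y, 25), (y, 39)}

{(a, 27), (b, 37), (b, 6), (b, 7), (c, 20), (c, 24), (k, 7), (m, 24), (y, 25), (y, 39)}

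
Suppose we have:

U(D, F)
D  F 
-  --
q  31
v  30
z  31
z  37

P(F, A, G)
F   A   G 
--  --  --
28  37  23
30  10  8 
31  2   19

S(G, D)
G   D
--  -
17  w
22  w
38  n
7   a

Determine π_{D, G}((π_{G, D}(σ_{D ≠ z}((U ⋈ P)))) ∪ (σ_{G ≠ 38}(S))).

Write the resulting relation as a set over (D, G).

{(a, 7), (q, 19), (v, 8), (w, 17), (w, 22)}

Natural join on F: {(q, 31, 2, 19), (v, 30, 10, 8), (z, 31, 2, 19)}
σ[D ≠ z]: keep tuples satisfying D ≠ z → {(q, 31, 2, 19), (v, 30, 10, 8)}
Projecting to G, D: {(19, q), (8, v)}
σ[G ≠ 38]: keep tuples satisfying G ≠ 38 → {(17, w), (22, w), (7, a)}
Union: {(19, q), (8, v)} with {(17, w), (22, w), (7, a)} → {(17, w), (19, q), (22, w), (7, a), (8, v)}
Projecting to D, G: {(a, 7), (q, 19), (v, 8), (w, 17), (w, 22)}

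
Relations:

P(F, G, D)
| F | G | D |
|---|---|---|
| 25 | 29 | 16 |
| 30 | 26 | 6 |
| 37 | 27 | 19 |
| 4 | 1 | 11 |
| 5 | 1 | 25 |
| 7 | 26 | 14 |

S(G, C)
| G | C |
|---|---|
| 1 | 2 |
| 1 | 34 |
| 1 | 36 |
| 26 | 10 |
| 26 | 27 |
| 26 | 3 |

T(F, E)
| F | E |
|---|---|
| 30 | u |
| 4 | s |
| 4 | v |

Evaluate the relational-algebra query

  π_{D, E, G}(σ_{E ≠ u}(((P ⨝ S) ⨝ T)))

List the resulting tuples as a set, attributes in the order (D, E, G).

{(11, s, 1), (11, v, 1)}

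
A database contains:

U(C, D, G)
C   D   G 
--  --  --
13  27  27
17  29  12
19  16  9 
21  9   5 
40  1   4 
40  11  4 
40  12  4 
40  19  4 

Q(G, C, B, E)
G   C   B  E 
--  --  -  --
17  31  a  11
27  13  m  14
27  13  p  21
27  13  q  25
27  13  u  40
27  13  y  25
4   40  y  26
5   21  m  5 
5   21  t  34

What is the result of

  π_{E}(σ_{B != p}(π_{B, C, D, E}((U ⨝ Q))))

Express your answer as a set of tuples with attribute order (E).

{14, 25, 26, 34, 40, 5}

Natural join on C, G: {(13, 27, 27, m, 14), (13, 27, 27, p, 21), (13, 27, 27, q, 25), (13, 27, 27, u, 40), (13, 27, 27, y, 25), (21, 9, 5, m, 5), (21, 9, 5, t, 34), (40, 1, 4, y, 26), (40, 11, 4, y, 26), (40, 12, 4, y, 26), (40, 19, 4, y, 26)}
π[B, C, D, E]: project onto (B, C, D, E) → {(m, 13, 27, 14), (m, 21, 9, 5), (p, 13, 27, 21), (q, 13, 27, 25), (t, 21, 9, 34), (u, 13, 27, 40), (y, 13, 27, 25), (y, 40, 1, 26), (y, 40, 11, 26), (y, 40, 12, 26), (y, 40, 19, 26)}
Selection B != p: {(m, 13, 27, 14), (m, 21, 9, 5), (q, 13, 27, 25), (t, 21, 9, 34), (u, 13, 27, 40), (y, 13, 27, 25), (y, 40, 1, 26), (y, 40, 11, 26), (y, 40, 12, 26), (y, 40, 19, 26)}
π[E]: project onto (E) (4 duplicate(s) eliminated) → {14, 25, 26, 34, 40, 5}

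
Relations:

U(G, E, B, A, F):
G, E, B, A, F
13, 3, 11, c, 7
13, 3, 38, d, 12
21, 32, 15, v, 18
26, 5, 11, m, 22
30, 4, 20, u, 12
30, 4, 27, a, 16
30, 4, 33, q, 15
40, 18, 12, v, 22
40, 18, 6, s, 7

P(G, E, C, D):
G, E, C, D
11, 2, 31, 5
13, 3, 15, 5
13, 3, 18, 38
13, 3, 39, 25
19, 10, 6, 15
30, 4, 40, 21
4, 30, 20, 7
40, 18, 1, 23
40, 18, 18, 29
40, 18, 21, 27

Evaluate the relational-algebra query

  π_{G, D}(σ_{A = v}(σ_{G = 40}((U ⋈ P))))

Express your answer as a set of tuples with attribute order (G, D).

{(40, 23), (40, 27), (40, 29)}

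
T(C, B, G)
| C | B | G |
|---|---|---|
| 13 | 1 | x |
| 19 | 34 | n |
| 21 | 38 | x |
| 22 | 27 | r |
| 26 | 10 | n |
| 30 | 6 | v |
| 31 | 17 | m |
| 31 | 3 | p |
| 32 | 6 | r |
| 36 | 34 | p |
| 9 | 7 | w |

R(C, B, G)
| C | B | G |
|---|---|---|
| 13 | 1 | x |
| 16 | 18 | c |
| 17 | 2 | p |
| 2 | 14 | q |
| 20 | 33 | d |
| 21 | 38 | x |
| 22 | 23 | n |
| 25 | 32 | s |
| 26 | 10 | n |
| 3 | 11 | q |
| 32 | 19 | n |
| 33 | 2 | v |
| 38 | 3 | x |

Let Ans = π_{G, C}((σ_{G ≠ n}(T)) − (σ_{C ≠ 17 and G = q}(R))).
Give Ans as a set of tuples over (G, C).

σ[G ≠ n]: keep tuples satisfying G ≠ n → {(13, 1, x), (21, 38, x), (22, 27, r), (30, 6, v), (31, 17, m), (31, 3, p), (32, 6, r), (36, 34, p), (9, 7, w)}
σ[C ≠ 17 and G = q]: keep tuples satisfying C ≠ 17 and G = q → {(2, 14, q), (3, 11, q)}
Taking the difference: {(13, 1, x), (21, 38, x), (22, 27, r), (30, 6, v), (31, 17, m), (31, 3, p), (32, 6, r), (36, 34, p), (9, 7, w)}
π_{G, C} gives {(m, 31), (p, 31), (p, 36), (r, 22), (r, 32), (v, 30), (w, 9), (x, 13), (x, 21)}.

{(m, 31), (p, 31), (p, 36), (r, 22), (r, 32), (v, 30), (w, 9), (x, 13), (x, 21)}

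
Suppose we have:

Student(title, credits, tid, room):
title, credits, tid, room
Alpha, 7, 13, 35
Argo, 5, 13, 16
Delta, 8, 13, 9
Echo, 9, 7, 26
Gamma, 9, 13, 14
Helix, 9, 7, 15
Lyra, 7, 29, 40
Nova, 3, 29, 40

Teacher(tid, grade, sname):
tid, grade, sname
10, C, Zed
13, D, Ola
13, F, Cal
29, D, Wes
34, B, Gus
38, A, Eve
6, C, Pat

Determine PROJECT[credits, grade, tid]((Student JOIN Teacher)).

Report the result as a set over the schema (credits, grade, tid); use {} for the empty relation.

{(3, D, 29), (5, D, 13), (5, F, 13), (7, D, 13), (7, D, 29), (7, F, 13), (8, D, 13), (8, F, 13), (9, D, 13), (9, F, 13)}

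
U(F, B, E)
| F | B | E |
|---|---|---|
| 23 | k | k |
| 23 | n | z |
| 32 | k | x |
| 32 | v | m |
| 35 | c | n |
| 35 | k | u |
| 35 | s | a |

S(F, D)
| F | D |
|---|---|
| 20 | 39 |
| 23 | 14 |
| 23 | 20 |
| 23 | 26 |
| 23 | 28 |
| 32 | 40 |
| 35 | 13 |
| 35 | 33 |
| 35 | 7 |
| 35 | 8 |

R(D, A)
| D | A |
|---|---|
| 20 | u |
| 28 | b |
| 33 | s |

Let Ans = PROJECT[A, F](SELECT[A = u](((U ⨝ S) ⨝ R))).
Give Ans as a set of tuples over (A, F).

{(u, 23)}

Natural join on F: {(23, k, k, 14), (23, k, k, 20), (23, k, k, 26), (23, k, k, 28), (23, n, z, 14), (23, n, z, 20), (23, n, z, 26), (23, n, z, 28), (32, k, x, 40), (32, v, m, 40), (35, c, n, 13), (35, c, n, 33), (35, c, n, 7), (35, c, n, 8), (35, k, u, 13), (35, k, u, 33), (35, k, u, 7), (35, k, u, 8), (35, s, a, 13), (35, s, a, 33), (35, s, a, 7), (35, s, a, 8)}
Natural join on D: {(23, k, k, 20, u), (23, k, k, 28, b), (23, n, z, 20, u), (23, n, z, 28, b), (35, c, n, 33, s), (35, k, u, 33, s), (35, s, a, 33, s)}
σ[A = u]: keep tuples satisfying A = u → {(23, k, k, 20, u), (23, n, z, 20, u)}
π_{A, F} gives {(u, 23)} (1 duplicate(s) eliminated).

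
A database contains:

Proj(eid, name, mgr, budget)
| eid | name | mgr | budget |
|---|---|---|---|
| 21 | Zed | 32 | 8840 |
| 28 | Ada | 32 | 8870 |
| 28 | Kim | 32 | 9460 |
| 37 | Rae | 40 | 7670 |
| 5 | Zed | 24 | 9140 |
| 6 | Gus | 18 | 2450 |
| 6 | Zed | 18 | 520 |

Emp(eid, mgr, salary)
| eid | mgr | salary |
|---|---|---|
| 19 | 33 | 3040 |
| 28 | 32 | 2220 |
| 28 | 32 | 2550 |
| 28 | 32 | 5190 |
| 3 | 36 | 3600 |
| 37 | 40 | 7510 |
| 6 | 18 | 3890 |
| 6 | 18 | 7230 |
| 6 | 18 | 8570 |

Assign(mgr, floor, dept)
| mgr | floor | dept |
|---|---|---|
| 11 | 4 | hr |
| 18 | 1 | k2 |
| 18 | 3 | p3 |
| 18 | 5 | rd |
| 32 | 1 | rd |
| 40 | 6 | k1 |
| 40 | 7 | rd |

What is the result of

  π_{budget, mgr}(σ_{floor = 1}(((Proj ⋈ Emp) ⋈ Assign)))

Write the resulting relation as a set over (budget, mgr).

Proj ⋈ Emp (natural join on eid, mgr): {(28, Ada, 32, 8870, 2220), (28, Ada, 32, 8870, 2550), (28, Ada, 32, 8870, 5190), (28, Kim, 32, 9460, 2220), (28, Kim, 32, 9460, 2550), (28, Kim, 32, 9460, 5190), (37, Rae, 40, 7670, 7510), (6, Gus, 18, 2450, 3890), (6, Gus, 18, 2450, 7230), (6, Gus, 18, 2450, 8570), (6, Zed, 18, 520, 3890), (6, Zed, 18, 520, 7230), (6, Zed, 18, 520, 8570)}
(Proj ⋈ Emp) ⋈ Assign (natural join on mgr): {(28, Ada, 32, 8870, 2220, 1, rd), (28, Ada, 32, 8870, 2550, 1, rd), (28, Ada, 32, 8870, 5190, 1, rd), (28, Kim, 32, 9460, 2220, 1, rd), (28, Kim, 32, 9460, 2550, 1, rd), (28, Kim, 32, 9460, 5190, 1, rd), (37, Rae, 40, 7670, 7510, 6, k1), (37, Rae, 40, 7670, 7510, 7, rd), (6, Gus, 18, 2450, 3890, 1, k2), (6, Gus, 18, 2450, 3890, 3, p3), (6, Gus, 18, 2450, 3890, 5, rd), (6, Gus, 18, 2450, 7230, 1, k2), (6, Gus, 18, 2450, 7230, 3, p3), (6, Gus, 18, 2450, 7230, 5, rd), (6, Gus, 18, 2450, 8570, 1, k2), (6, Gus, 18, 2450, 8570, 3, p3), (6, Gus, 18, 2450, 8570, 5, rd), (6, Zed, 18, 520, 3890, 1, k2), (6, Zed, 18, 520, 3890, 3, p3), (6, Zed, 18, 520, 3890, 5, rd), (6, Zed, 18, 520, 7230, 1, k2), (6, Zed, 18, 520, 7230, 3, p3), (6, Zed, 18, 520, 7230, 5, rd), (6, Zed, 18, 520, 8570, 1, k2), (6, Zed, 18, 520, 8570, 3, p3), (6, Zed, 18, 520, 8570, 5, rd)}
Selection floor = 1: {(28, Ada, 32, 8870, 2220, 1, rd), (28, Ada, 32, 8870, 2550, 1, rd), (28, Ada, 32, 8870, 5190, 1, rd), (28, Kim, 32, 9460, 2220, 1, rd), (28, Kim, 32, 9460, 2550, 1, rd), (28, Kim, 32, 9460, 5190, 1, rd), (6, Gus, 18, 2450, 3890, 1, k2), (6, Gus, 18, 2450, 7230, 1, k2), (6, Gus, 18, 2450, 8570, 1, k2), (6, Zed, 18, 520, 3890, 1, k2), (6, Zed, 18, 520, 7230, 1, k2), (6, Zed, 18, 520, 8570, 1, k2)}
π[budget, mgr]: project onto (budget, mgr) (8 duplicate(s) eliminated) → {(2450, 18), (520, 18), (8870, 32), (9460, 32)}

{(2450, 18), (520, 18), (8870, 32), (9460, 32)}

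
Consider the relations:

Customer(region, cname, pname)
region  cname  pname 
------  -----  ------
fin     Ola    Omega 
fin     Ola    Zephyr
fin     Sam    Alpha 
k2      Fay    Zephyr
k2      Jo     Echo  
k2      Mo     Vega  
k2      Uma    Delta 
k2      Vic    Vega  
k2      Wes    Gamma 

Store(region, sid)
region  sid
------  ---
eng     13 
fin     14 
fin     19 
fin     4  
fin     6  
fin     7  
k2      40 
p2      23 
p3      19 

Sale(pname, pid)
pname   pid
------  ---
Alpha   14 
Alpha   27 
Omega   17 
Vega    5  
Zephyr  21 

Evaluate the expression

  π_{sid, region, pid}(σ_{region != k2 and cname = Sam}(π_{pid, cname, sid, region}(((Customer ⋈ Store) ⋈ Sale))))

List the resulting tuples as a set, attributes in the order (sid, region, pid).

{(14, fin, 14), (14, fin, 27), (19, fin, 14), (19, fin, 27), (4, fin, 14), (4, fin, 27), (6, fin, 14), (6, fin, 27), (7, fin, 14), (7, fin, 27)}

Customer ⋈ Store (natural join on region): {(fin, Ola, Omega, 14), (fin, Ola, Omega, 19), (fin, Ola, Omega, 4), (fin, Ola, Omega, 6), (fin, Ola, Omega, 7), (fin, Ola, Zephyr, 14), (fin, Ola, Zephyr, 19), (fin, Ola, Zephyr, 4), (fin, Ola, Zephyr, 6), (fin, Ola, Zephyr, 7), (fin, Sam, Alpha, 14), (fin, Sam, Alpha, 19), (fin, Sam, Alpha, 4), (fin, Sam, Alpha, 6), (fin, Sam, Alpha, 7), (k2, Fay, Zephyr, 40), (k2, Jo, Echo, 40), (k2, Mo, Vega, 40), (k2, Uma, Delta, 40), (k2, Vic, Vega, 40), (k2, Wes, Gamma, 40)}
(Customer ⋈ Store) ⋈ Sale (natural join on pname): {(fin, Ola, Omega, 14, 17), (fin, Ola, Omega, 19, 17), (fin, Ola, Omega, 4, 17), (fin, Ola, Omega, 6, 17), (fin, Ola, Omega, 7, 17), (fin, Ola, Zephyr, 14, 21), (fin, Ola, Zephyr, 19, 21), (fin, Ola, Zephyr, 4, 21), (fin, Ola, Zephyr, 6, 21), (fin, Ola, Zephyr, 7, 21), (fin, Sam, Alpha, 14, 14), (fin, Sam, Alpha, 14, 27), (fin, Sam, Alpha, 19, 14), (fin, Sam, Alpha, 19, 27), (fin, Sam, Alpha, 4, 14), (fin, Sam, Alpha, 4, 27), (fin, Sam, Alpha, 6, 14), (fin, Sam, Alpha, 6, 27), (fin, Sam, Alpha, 7, 14), (fin, Sam, Alpha, 7, 27), (k2, Fay, Zephyr, 40, 21), (k2, Mo, Vega, 40, 5), (k2, Vic, Vega, 40, 5)}
Projecting to pid, cname, sid, region: {(14, Sam, 14, fin), (14, Sam, 19, fin), (14, Sam, 4, fin), (14, Sam, 6, fin), (14, Sam, 7, fin), (17, Ola, 14, fin), (17, Ola, 19, fin), (17, Ola, 4, fin), (17, Ola, 6, fin), (17, Ola, 7, fin), (21, Fay, 40, k2), (21, Ola, 14, fin), (21, Ola, 19, fin), (21, Ola, 4, fin), (21, Ola, 6, fin), (21, Ola, 7, fin), (27, Sam, 14, fin), (27, Sam, 19, fin), (27, Sam, 4, fin), (27, Sam, 6, fin), (27, Sam, 7, fin), (5, Mo, 40, k2), (5, Vic, 40, k2)}
Apply σ_{region != k2 and cname = Sam}; surviving tuples: {(14, Sam, 14, fin), (14, Sam, 19, fin), (14, Sam, 4, fin), (14, Sam, 6, fin), (14, Sam, 7, fin), (27, Sam, 14, fin), (27, Sam, 19, fin), (27, Sam, 4, fin), (27, Sam, 6, fin), (27, Sam, 7, fin)}
Projecting to sid, region, pid: {(14, fin, 14), (14, fin, 27), (19, fin, 14), (19, fin, 27), (4, fin, 14), (4, fin, 27), (6, fin, 14), (6, fin, 27), (7, fin, 14), (7, fin, 27)}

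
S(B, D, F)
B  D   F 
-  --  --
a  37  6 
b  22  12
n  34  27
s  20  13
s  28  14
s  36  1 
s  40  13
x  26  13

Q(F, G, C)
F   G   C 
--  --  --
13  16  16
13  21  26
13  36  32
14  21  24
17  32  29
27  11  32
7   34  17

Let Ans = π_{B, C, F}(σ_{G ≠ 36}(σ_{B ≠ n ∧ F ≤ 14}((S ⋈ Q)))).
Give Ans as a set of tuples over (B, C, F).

{(s, 16, 13), (s, 24, 14), (s, 26, 13), (x, 16, 13), (x, 26, 13)}

S ⋈ Q (natural join on F): {(n, 34, 27, 11, 32), (s, 20, 13, 16, 16), (s, 20, 13, 21, 26), (s, 20, 13, 36, 32), (s, 28, 14, 21, 24), (s, 40, 13, 16, 16), (s, 40, 13, 21, 26), (s, 40, 13, 36, 32), (x, 26, 13, 16, 16), (x, 26, 13, 21, 26), (x, 26, 13, 36, 32)}
Selection B ≠ n ∧ F ≤ 14: {(s, 20, 13, 16, 16), (s, 20, 13, 21, 26), (s, 20, 13, 36, 32), (s, 28, 14, 21, 24), (s, 40, 13, 16, 16), (s, 40, 13, 21, 26), (s, 40, 13, 36, 32), (x, 26, 13, 16, 16), (x, 26, 13, 21, 26), (x, 26, 13, 36, 32)}
Selection G ≠ 36: {(s, 20, 13, 16, 16), (s, 20, 13, 21, 26), (s, 28, 14, 21, 24), (s, 40, 13, 16, 16), (s, 40, 13, 21, 26), (x, 26, 13, 16, 16), (x, 26, 13, 21, 26)}
Keep only column(s) B, C, F (2 duplicate(s) eliminated): {(s, 16, 13), (s, 24, 14), (s, 26, 13), (x, 16, 13), (x, 26, 13)}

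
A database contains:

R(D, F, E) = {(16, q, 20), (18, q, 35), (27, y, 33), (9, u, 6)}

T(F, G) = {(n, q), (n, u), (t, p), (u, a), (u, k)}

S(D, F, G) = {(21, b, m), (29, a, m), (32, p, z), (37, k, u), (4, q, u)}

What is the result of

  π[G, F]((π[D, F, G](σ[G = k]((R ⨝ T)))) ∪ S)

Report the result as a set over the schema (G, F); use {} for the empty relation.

{(k, u), (m, a), (m, b), (u, k), (u, q), (z, p)}

R ⋈ T (natural join on F): {(9, u, 6, a), (9, u, 6, k)}
σ[G = k]: keep tuples satisfying G = k → {(9, u, 6, k)}
Projecting to D, F, G: {(9, u, k)}
Set union of the two operands is {(21, b, m), (29, a, m), (32, p, z), (37, k, u), (4, q, u), (9, u, k)}.
Projecting to G, F: {(k, u), (m, a), (m, b), (u, k), (u, q), (z, p)}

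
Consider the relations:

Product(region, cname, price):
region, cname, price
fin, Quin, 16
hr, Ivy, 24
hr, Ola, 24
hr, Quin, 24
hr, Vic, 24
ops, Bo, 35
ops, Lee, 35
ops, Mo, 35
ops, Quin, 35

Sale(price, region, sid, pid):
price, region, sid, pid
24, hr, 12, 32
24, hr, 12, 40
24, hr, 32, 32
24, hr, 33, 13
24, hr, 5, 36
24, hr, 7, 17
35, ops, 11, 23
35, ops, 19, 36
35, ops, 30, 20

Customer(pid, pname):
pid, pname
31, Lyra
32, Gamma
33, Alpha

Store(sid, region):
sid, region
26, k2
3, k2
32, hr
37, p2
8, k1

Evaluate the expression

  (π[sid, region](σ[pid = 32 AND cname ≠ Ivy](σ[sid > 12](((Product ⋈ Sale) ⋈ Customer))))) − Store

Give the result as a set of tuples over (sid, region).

{}

Natural join on region, price: {(hr, Ivy, 24, 12, 32), (hr, Ivy, 24, 12, 40), (hr, Ivy, 24, 32, 32), (hr, Ivy, 24, 33, 13), (hr, Ivy, 24, 5, 36), (hr, Ivy, 24, 7, 17), (hr, Ola, 24, 12, 32), (hr, Ola, 24, 12, 40), (hr, Ola, 24, 32, 32), (hr, Ola, 24, 33, 13), (hr, Ola, 24, 5, 36), (hr, Ola, 24, 7, 17), (hr, Quin, 24, 12, 32), (hr, Quin, 24, 12, 40), (hr, Quin, 24, 32, 32), (hr, Quin, 24, 33, 13), (hr, Quin, 24, 5, 36), (hr, Quin, 24, 7, 17), (hr, Vic, 24, 12, 32), (hr, Vic, 24, 12, 40), (hr, Vic, 24, 32, 32), (hr, Vic, 24, 33, 13), (hr, Vic, 24, 5, 36), (hr, Vic, 24, 7, 17), (ops, Bo, 35, 11, 23), (ops, Bo, 35, 19, 36), (ops, Bo, 35, 30, 20), (ops, Lee, 35, 11, 23), (ops, Lee, 35, 19, 36), (ops, Lee, 35, 30, 20), (ops, Mo, 35, 11, 23), (ops, Mo, 35, 19, 36), (ops, Mo, 35, 30, 20), (ops, Quin, 35, 11, 23), (ops, Quin, 35, 19, 36), (ops, Quin, 35, 30, 20)}
Natural join on pid: {(hr, Ivy, 24, 12, 32, Gamma), (hr, Ivy, 24, 32, 32, Gamma), (hr, Ola, 24, 12, 32, Gamma), (hr, Ola, 24, 32, 32, Gamma), (hr, Quin, 24, 12, 32, Gamma), (hr, Quin, 24, 32, 32, Gamma), (hr, Vic, 24, 12, 32, Gamma), (hr, Vic, 24, 32, 32, Gamma)}
σ[sid > 12]: keep tuples satisfying sid > 12 → {(hr, Ivy, 24, 32, 32, Gamma), (hr, Ola, 24, 32, 32, Gamma), (hr, Quin, 24, 32, 32, Gamma), (hr, Vic, 24, 32, 32, Gamma)}
σ[pid = 32 AND cname ≠ Ivy]: keep tuples satisfying pid = 32 AND cname ≠ Ivy → {(hr, Ola, 24, 32, 32, Gamma), (hr, Quin, 24, 32, 32, Gamma), (hr, Vic, 24, 32, 32, Gamma)}
π_{sid, region} gives {(32, hr)} (2 duplicate(s) eliminated).
Difference: {(32, hr)} with {(26, k2), (3, k2), (32, hr), (37, p2), (8, k1)} → {}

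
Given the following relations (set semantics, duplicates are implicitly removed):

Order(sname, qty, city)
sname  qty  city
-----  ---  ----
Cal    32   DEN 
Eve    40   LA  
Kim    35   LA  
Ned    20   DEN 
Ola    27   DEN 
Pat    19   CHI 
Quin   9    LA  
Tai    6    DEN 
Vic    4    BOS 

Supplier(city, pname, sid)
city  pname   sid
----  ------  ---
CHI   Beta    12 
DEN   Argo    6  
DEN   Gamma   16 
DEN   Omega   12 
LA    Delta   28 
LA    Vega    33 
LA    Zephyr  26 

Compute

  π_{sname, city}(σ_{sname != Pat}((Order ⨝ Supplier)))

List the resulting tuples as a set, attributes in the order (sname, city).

{(Cal, DEN), (Eve, LA), (Kim, LA), (Ned, DEN), (Ola, DEN), (Quin, LA), (Tai, DEN)}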